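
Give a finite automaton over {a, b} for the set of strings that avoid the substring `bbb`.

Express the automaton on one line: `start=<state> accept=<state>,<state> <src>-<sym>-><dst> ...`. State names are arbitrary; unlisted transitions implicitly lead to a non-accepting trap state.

This is the complement of 'contains `bbb`'. Use the same substring-matching states — S0 through S3 holding how much of `bbb` has just been matched — but flip the accepting set: everything except the trap S3 accepts.
        a   b  
>* S0   S0  S1 
 * S1   S0  S2 
 * S2   S0  S3 
   S3   S3  S3 
(> = start, * = accepting)

start=S0 accept=S0,S1,S2 S0-a->S0 S0-b->S1 S1-a->S0 S1-b->S2 S2-a->S0 S2-b->S3 S3-a->S3 S3-b->S3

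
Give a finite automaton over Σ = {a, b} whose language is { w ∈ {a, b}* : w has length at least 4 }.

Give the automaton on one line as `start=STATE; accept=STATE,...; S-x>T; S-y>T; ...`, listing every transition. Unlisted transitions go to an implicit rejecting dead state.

start=s0; accept=s4,s5; s0-a>s1; s0-b>s1; s1-a>s2; s1-b>s2; s2-a>s3; s2-b>s3; s3-a>s4; s3-b>s4; s4-a>s5; s4-b>s5; s5-a>s5; s5-b>s5

We only need to distinguish lengths 0, 1, …, 4, and '>4'. Chain s0 → s1 → s2 → s3 → s4 → s5 on every symbol, with s5 looping. Accepting states: {s4, s5}.
        a   b  
>  s0   s1  s1 
   s1   s2  s2 
   s2   s3  s3 
   s3   s4  s4 
 * s4   s5  s5 
 * s5   s5  s5 
(> = start, * = accepting)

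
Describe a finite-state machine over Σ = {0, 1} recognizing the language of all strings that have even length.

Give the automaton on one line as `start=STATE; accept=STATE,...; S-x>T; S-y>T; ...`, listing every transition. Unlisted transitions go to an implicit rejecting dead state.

Count input length modulo 2: every symbol advances one step around the cycle A → B → A. Accept at A.
       0  1 
>* A   B  B 
   B   A  A 
(> = start, * = accepting)

start=A; accept=A; A-0>B; A-1>B; B-0>A; B-1>A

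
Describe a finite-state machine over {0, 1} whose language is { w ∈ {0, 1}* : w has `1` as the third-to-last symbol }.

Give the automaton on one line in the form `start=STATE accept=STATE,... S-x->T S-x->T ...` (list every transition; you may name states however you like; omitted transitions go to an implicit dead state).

Because acceptance depends on a position counted from the end, the machine has to buffer the most recent 3 symbols. Make each state the string of the last up-to-3 symbols read; on input `x` shift the window left and append `x`. Accept when the buffered window has length 3 and begins with `1`.
15 states suffice.
          0    1  
>  s0     s1   s2 
   s1     s3   s4 
   s2     s5   s6 
   s3     s7   s8 
   s4     s9  s10 
   s5    s11  s12 
   s6    s13  s14 
   s7     s7   s8 
   s8     s9  s10 
   s9    s11  s12 
   s10   s13  s14 
 * s11    s7   s8 
 * s12    s9  s10 
 * s13   s11  s12 
 * s14   s13  s14 
(> = start, * = accepting)

start=s0 accept=s11,s12,s13,s14 s0-0->s1 s0-1->s2 s1-0->s3 s1-1->s4 s2-0->s5 s2-1->s6 s3-0->s7 s3-1->s8 s4-0->s9 s4-1->s10 s5-0->s11 s5-1->s12 s6-0->s13 s6-1->s14 s7-0->s7 s7-1->s8 s8-0->s9 s8-1->s10 s9-0->s11 s9-1->s12 s10-0->s13 s10-1->s14 s11-0->s7 s11-1->s8 s12-0->s9 s12-1->s10 s13-0->s11 s13-1->s12 s14-0->s13 s14-1->s14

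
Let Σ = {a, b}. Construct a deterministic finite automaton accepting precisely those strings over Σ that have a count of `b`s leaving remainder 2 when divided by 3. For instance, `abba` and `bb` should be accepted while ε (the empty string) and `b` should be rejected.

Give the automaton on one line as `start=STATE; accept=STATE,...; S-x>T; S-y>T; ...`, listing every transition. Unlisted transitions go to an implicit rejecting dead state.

start=S0; accept=S2; S0-a>S0; S0-b>S1; S1-a>S1; S1-b>S2; S2-a>S2; S2-b>S0

The only thing that matters is how many `b`s have appeared, reduced mod 3. Use one state per residue: S0 for 0, …, S2 for 2. Reading `b` moves to the next residue; anything else stays put. S2 is accepting.
With 3 states:
        a   b  
>  S0   S0  S1 
   S1   S1  S2 
 * S2   S2  S0 
(> = start, * = accepting)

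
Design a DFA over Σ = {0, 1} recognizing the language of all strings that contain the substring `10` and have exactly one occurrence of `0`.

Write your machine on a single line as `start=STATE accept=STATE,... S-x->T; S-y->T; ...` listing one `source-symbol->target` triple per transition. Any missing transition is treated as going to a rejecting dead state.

start=q0; accept=q5; q0-0->q1; q0-1->q2; q1-0->q3; q1-1->q4; q2-0->q5; q2-1->q2; q3-0->q3; q3-1->q6; q4-0->q7; q4-1->q4; q5-0->q7; q5-1->q5; q6-0->q7; q6-1->q6; q7-0->q7; q7-1->q7

Handle the two conditions separately and then intersect. One (3 states) tracks whether and how much of `10` has been seen; the other (3 states) tracks the count of `0`s, saturating at 2. Each combined state is a pair, one component from each; accept when both components accept.
8 states suffice.
        0   1  
>  q0   q1  q2 
   q1   q3  q4 
   q2   q5  q2 
   q3   q3  q6 
   q4   q7  q4 
 * q5   q7  q5 
   q6   q7  q6 
   q7   q7  q7 
(> = start, * = accepting)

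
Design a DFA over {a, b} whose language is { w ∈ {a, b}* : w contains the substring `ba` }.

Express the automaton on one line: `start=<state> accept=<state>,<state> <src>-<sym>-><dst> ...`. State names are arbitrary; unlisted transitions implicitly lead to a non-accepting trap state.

start=S0 accept=S2 S0-a->S0 S0-b->S1 S1-a->S2 S1-b->S1 S2-a->S2 S2-b->S2

Track how much of `ba` has been matched so far: state S0 is no progress, S2 is the absorbing accept state reached once `ba` has occurred. Intermediate states record partial matches; on a mismatch, fall back to the longest reusable overlap.
3 states suffice.
        a   b  
>  S0   S0  S1 
   S1   S2  S1 
 * S2   S2  S2 
(> = start, * = accepting)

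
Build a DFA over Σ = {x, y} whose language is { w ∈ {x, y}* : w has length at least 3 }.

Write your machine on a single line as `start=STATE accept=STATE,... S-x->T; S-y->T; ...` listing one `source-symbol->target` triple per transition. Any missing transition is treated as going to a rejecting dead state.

Count input length up to 4: every symbol moves from A toward E, which means 'more than 3' and absorbs. Accept from {D, E}.
5 states suffice.
       x  y 
>  A   B  B 
   B   C  C 
   C   D  D 
 * D   E  E 
 * E   E  E 
(> = start, * = accepting)

start=A; accept=D,E; A-x->B; A-y->B; B-x->C; B-y->C; C-x->D; C-y->D; D-x->E; D-y->E; E-x->E; E-y->E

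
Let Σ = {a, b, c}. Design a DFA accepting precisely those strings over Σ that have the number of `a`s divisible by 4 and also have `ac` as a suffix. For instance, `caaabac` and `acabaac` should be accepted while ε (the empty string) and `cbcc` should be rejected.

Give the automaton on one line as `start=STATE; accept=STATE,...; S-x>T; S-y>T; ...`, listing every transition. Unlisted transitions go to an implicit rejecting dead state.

start=S0; accept=S5; S0-a>S1; S0-b>S0; S0-c>S0; S1-a>S2; S1-b>S1; S1-c>S1; S2-a>S3; S2-b>S2; S2-c>S2; S3-a>S4; S3-b>S3; S3-c>S3; S4-a>S1; S4-b>S0; S4-c>S5; S5-a>S1; S5-b>S0; S5-c>S0

Run two small machines in parallel and take their product. One (4 states) tracks the count of `a`s modulo 4; the other (3 states) tracks how much of the suffix `ac` has currently been matched. Each combined state is a pair, one component from each; accept when both components accept. Minimizing collapses redundant product states.
6 states suffice.
        a   b   c  
>  S0   S1  S0  S0 
   S1   S2  S1  S1 
   S2   S3  S2  S2 
   S3   S4  S3  S3 
   S4   S1  S0  S5 
 * S5   S1  S0  S0 
(> = start, * = accepting)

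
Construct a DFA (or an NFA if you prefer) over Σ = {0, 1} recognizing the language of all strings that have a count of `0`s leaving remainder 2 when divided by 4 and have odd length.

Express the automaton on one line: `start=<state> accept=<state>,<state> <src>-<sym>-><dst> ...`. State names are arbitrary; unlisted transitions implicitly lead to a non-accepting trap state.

Run two small machines in parallel and take their product. One (4 states) tracks the count of `0`s modulo 4; the other (2 states) tracks the input length modulo 2. Each combined state is a pair, one component from each; accept when both components accept.
8 states suffice.
        0   1  
>  q0   q1  q2 
   q1   q3  q4 
   q2   q4  q0 
   q3   q5  q6 
   q4   q6  q1 
   q5   q0  q7 
 * q6   q7  q3 
   q7   q2  q5 
(> = start, * = accepting)

start=q0 accept=q6 q0-0->q1 q0-1->q2 q1-0->q3 q1-1->q4 q2-0->q4 q2-1->q0 q3-0->q5 q3-1->q6 q4-0->q6 q4-1->q1 q5-0->q0 q5-1->q7 q6-0->q7 q6-1->q3 q7-0->q2 q7-1->q5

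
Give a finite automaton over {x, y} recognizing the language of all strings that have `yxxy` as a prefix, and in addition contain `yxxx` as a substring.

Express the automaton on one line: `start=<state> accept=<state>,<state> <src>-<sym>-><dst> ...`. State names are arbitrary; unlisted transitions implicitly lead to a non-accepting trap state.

Handle the two conditions separately and then intersect. One (6 states) tracks whether the input so far still matches the prefix `yxxy`; the other (5 states) tracks whether and how much of `yxxx` has been seen. Each combined state is a pair, one component from each; accept when both components accept. After merging equivalent states the machine shrinks.
        x   y  
>  S0   S1  S2 
   S1   S1  S1 
   S2   S3  S1 
   S3   S4  S1 
   S4   S1  S5 
   S5   S6  S5 
   S6   S7  S5 
   S7   S8  S5 
 * S8   S8  S8 
(> = start, * = accepting)

start=S0 accept=S8 S0-x->S1 S0-y->S2 S1-x->S1 S1-y->S1 S2-x->S3 S2-y->S1 S3-x->S4 S3-y->S1 S4-x->S1 S4-y->S5 S5-x->S6 S5-y->S5 S6-x->S7 S6-y->S5 S7-x->S8 S7-y->S5 S8-x->S8 S8-y->S8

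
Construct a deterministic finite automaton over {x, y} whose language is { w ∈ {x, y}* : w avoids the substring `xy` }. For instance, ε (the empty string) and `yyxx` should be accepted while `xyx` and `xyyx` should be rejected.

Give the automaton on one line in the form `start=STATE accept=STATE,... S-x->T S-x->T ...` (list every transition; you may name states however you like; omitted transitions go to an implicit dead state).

start=A accept=A,B A-x->B A-y->A B-x->B B-y->C C-x->C C-y->C

Track partial matches of the forbidden pattern `xy`. State C is a dead state reached once `xy` has occurred; every other state accepts. A means no part of `xy` is currently matched.
3 states suffice.
       x  y 
>* A   B  A 
 * B   B  C 
   C   C  C 
(> = start, * = accepting)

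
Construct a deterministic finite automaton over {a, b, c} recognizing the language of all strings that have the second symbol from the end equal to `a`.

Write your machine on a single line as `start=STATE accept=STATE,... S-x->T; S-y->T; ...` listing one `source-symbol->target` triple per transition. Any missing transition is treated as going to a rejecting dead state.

start=q0; accept=q4,q5,q6; q0-a->q1; q0-b->q2; q0-c->q3; q1-a->q4; q1-b->q5; q1-c->q6; q2-a->q7; q2-b->q8; q2-c->q9; q3-a->q10; q3-b->q11; q3-c->q12; q4-a->q4; q4-b->q5; q4-c->q6; q5-a->q7; q5-b->q8; q5-c->q9; q6-a->q10; q6-b->q11; q6-c->q12; q7-a->q4; q7-b->q5; q7-c->q6; q8-a->q7; q8-b->q8; q8-c->q9; q9-a->q10; q9-b->q11; q9-c->q12; q10-a->q4; q10-b->q5; q10-c->q6; q11-a->q7; q11-b->q8; q11-c->q9; q12-a->q10; q12-b->q11; q12-c->q12

Because acceptance depends on a position counted from the end, the machine has to buffer the most recent 2 symbols. Make each state the string of the last up-to-2 symbols read; on input `x` shift the window left and append `x`. Accept when the buffered window has length 2 and begins with `a`.
          a    b    c  
>  q0     q1   q2   q3 
   q1     q4   q5   q6 
   q2     q7   q8   q9 
   q3    q10  q11  q12 
 * q4     q4   q5   q6 
 * q5     q7   q8   q9 
 * q6    q10  q11  q12 
   q7     q4   q5   q6 
   q8     q7   q8   q9 
   q9    q10  q11  q12 
   q10    q4   q5   q6 
   q11    q7   q8   q9 
   q12   q10  q11  q12 
(> = start, * = accepting)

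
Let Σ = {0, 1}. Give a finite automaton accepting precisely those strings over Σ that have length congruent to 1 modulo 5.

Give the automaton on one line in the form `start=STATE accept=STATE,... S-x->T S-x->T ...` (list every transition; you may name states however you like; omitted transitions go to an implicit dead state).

start=S0 accept=S1 S0-0->S1 S0-1->S1 S1-0->S2 S1-1->S2 S2-0->S3 S2-1->S3 S3-0->S4 S3-1->S4 S4-0->S0 S4-1->S0

Only the length mod 5 matters, so use a 5-cycle: from any state, every input symbol moves to the next state, wrapping S4 back to S0. Mark S1 accepting.
With 5 states:
        0   1  
>  S0   S1  S1 
 * S1   S2  S2 
   S2   S3  S3 
   S3   S4  S4 
   S4   S0  S0 
(> = start, * = accepting)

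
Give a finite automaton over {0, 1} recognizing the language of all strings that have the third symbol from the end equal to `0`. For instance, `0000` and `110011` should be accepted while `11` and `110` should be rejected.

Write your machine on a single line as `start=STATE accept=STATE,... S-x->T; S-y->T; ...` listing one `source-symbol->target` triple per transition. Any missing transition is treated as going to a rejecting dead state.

A DFA must remember the last 3 symbols (since which symbol is third-to-last isn't known until the input ends). Use one state per possible window of the last ≤3 symbols; accept from those whose window starts with `0`.
With 15 states:
          0    1  
>  S0     S1   S2 
   S1     S3   S4 
   S2     S5   S6 
   S3     S7   S8 
   S4     S9  S10 
   S5    S11  S12 
   S6    S13  S14 
 * S7     S7   S8 
 * S8     S9  S10 
 * S9    S11  S12 
 * S10   S13  S14 
   S11    S7   S8 
   S12    S9  S10 
   S13   S11  S12 
   S14   S13  S14 
(> = start, * = accepting)

start=S0; accept=S7,S8,S9,S10; S0-0->S1; S0-1->S2; S1-0->S3; S1-1->S4; S2-0->S5; S2-1->S6; S3-0->S7; S3-1->S8; S4-0->S9; S4-1->S10; S5-0->S11; S5-1->S12; S6-0->S13; S6-1->S14; S7-0->S7; S7-1->S8; S8-0->S9; S8-1->S10; S9-0->S11; S9-1->S12; S10-0->S13; S10-1->S14; S11-0->S7; S11-1->S8; S12-0->S9; S12-1->S10; S13-0->S11; S13-1->S12; S14-0->S13; S14-1->S14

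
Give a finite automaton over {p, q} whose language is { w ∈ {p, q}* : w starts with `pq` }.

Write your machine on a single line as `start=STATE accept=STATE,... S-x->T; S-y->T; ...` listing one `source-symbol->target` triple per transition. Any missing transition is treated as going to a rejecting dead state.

start=S0; accept=S2; S0-p->S1; S0-q->S3; S1-p->S3; S1-q->S2; S2-p->S2; S2-q->S2; S3-p->S3; S3-q->S3

Check the first 2 symbols one by one: S0 through S1 record how many have matched `pq` so far; any wrong symbol goes to the dead state S3. After all 2 match we enter the accepting sink S2.
With 4 states:
        p   q  
>  S0   S1  S3 
   S1   S3  S2 
 * S2   S2  S2 
   S3   S3  S3 
(> = start, * = accepting)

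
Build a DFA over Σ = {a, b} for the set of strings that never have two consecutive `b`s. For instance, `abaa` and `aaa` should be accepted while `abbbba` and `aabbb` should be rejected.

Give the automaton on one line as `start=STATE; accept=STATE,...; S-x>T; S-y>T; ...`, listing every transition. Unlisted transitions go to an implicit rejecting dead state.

This is the complement of 'contains `bb`'. Use the same substring-matching states — q0 through q2 holding how much of `bb` has just been matched — but flip the accepting set: everything except the trap q2 accepts.
3 states suffice.
        a   b  
>* q0   q0  q1 
 * q1   q0  q2 
   q2   q2  q2 
(> = start, * = accepting)

start=q0; accept=q0,q1; q0-a>q0; q0-b>q1; q1-a>q0; q1-b>q2; q2-a>q2; q2-b>q2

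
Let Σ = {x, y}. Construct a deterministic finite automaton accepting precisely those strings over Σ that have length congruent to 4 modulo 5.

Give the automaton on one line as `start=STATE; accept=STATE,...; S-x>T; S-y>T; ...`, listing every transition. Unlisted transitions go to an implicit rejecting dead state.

Only the length mod 5 matters, so use a 5-cycle: from any state, every input symbol moves to the next state, wrapping E back to A. Mark E accepting.
With 5 states:
       x  y 
>  A   B  B 
   B   C  C 
   C   D  D 
   D   E  E 
 * E   A  A 
(> = start, * = accepting)

start=A; accept=E; A-x>B; A-y>B; B-x>C; B-y>C; C-x>D; C-y>D; D-x>E; D-y>E; E-x>A; E-y>A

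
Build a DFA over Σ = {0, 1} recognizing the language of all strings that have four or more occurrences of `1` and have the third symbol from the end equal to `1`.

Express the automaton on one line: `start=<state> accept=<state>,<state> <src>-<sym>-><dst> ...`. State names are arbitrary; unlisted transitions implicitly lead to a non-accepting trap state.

Handle the two conditions separately and then intersect. The first has 6 states tracking the count of `1`s, saturating at 5; the second has 15 states tracking the last 3 symbols read. A product state is a pair (one from each), accepting exactly when both do. Equivalent product states are then merged.
A 15-state machine:
          0    1  
>  s0     s0   s1 
   s1     s1   s2 
   s2     s3   s4 
   s3     s3   s5 
   s4     s6   s7 
   s5     s6   s8 
   s6     s9  s10 
 * s7    s11   s7 
   s8    s11   s7 
   s9     s9  s12 
 * s10   s13   s8 
 * s11   s14  s10 
   s12   s13   s8 
   s13   s14  s10 
 * s14    s9  s12 
(> = start, * = accepting)

start=s0 accept=s7,s10,s11,s14 s0-0->s0 s0-1->s1 s1-0->s1 s1-1->s2 s2-0->s3 s2-1->s4 s3-0->s3 s3-1->s5 s4-0->s6 s4-1->s7 s5-0->s6 s5-1->s8 s6-0->s9 s6-1->s10 s7-0->s11 s7-1->s7 s8-0->s11 s8-1->s7 s9-0->s9 s9-1->s12 s10-0->s13 s10-1->s8 s11-0->s14 s11-1->s10 s12-0->s13 s12-1->s8 s13-0->s14 s13-1->s10 s14-0->s9 s14-1->s12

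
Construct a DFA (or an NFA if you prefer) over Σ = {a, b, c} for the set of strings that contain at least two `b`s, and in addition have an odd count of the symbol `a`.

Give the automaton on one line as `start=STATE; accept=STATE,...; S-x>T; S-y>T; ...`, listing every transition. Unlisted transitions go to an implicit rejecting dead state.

start=s0; accept=s5; s0-a>s1; s0-b>s2; s0-c>s0; s1-a>s0; s1-b>s3; s1-c>s1; s2-a>s3; s2-b>s4; s2-c>s2; s3-a>s2; s3-b>s5; s3-c>s3; s4-a>s5; s4-b>s4; s4-c>s4; s5-a>s4; s5-b>s5; s5-c>s5

Run two small machines in parallel and take their product. The first has 4 states tracking the count of `b`s, saturating at 3; the second has 2 states tracking the count of `a`s modulo 2. A product state is a pair (one from each), accepting exactly when both do. After merging equivalent states the machine shrinks.
6 states suffice.
        a   b   c  
>  s0   s1  s2  s0 
   s1   s0  s3  s1 
   s2   s3  s4  s2 
   s3   s2  s5  s3 
   s4   s5  s4  s4 
 * s5   s4  s5  s5 
(> = start, * = accepting)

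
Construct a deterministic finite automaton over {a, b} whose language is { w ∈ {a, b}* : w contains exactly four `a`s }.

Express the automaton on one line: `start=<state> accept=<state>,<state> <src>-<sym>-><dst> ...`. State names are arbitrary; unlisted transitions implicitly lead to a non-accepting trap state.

Count `a`s, saturating at 5: states S0 through S4 mean 0 through 4 `a`s seen; S5 means more than 4. Each `a` increments (capped at S5); other symbols loop. Accept from {S4}.
6 states suffice.
        a   b  
>  S0   S1  S0 
   S1   S2  S1 
   S2   S3  S2 
   S3   S4  S3 
 * S4   S5  S4 
   S5   S5  S5 
(> = start, * = accepting)

start=S0 accept=S4 S0-a->S1 S0-b->S0 S1-a->S2 S1-b->S1 S2-a->S3 S2-b->S2 S3-a->S4 S3-b->S3 S4-a->S5 S4-b->S4 S5-a->S5 S5-b->S5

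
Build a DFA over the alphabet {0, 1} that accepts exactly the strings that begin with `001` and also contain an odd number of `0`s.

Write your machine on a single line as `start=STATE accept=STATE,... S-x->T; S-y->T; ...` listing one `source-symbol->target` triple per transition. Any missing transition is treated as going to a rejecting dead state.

start=q0; accept=q6; q0-0->q1; q0-1->q2; q1-0->q3; q1-1->q4; q2-0->q4; q2-1->q2; q3-0->q4; q3-1->q5; q4-0->q2; q4-1->q4; q5-0->q6; q5-1->q5; q6-0->q5; q6-1->q6

Build one automaton per condition and run them in lockstep. The first has 5 states tracking whether the input so far still matches the prefix `001`; the second has 2 states tracking the count of `0`s modulo 2. A product state is a pair (one from each), accepting exactly when both do.
A 7-state machine:
        0   1  
>  q0   q1  q2 
   q1   q3  q4 
   q2   q4  q2 
   q3   q4  q5 
   q4   q2  q4 
   q5   q6  q5 
 * q6   q5  q6 
(> = start, * = accepting)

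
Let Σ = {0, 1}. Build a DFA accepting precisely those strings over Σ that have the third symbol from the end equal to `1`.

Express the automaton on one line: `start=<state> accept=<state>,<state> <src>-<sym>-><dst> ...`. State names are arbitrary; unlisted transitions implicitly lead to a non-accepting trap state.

start=A accept=L,M,N,O A-0->B A-1->C B-0->D B-1->E C-0->F C-1->G D-0->H D-1->I E-0->J E-1->K F-0->L F-1->M G-0->N G-1->O H-0->H H-1->I I-0->J I-1->K J-0->L J-1->M K-0->N K-1->O L-0->H L-1->I M-0->J M-1->K N-0->L N-1->M O-0->N O-1->O

Because acceptance depends on a position counted from the end, the machine has to buffer the most recent 3 symbols. Make each state the string of the last up-to-3 symbols read; on input `x` shift the window left and append `x`. Accept when the buffered window has length 3 and begins with `1`.
       0  1 
>  A   B  C 
   B   D  E 
   C   F  G 
   D   H  I 
   E   J  K 
   F   L  M 
   G   N  O 
   H   H  I 
   I   J  K 
   J   L  M 
   K   N  O 
 * L   H  I 
 * M   J  K 
 * N   L  M 
 * O   N  O 
(> = start, * = accepting)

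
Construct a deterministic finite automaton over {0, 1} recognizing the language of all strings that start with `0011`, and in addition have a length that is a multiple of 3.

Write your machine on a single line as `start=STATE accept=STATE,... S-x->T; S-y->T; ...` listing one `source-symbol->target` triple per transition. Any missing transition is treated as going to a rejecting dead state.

Build one automaton per condition and run them in lockstep. One (6 states) tracks whether the input so far still matches the prefix `0011`; the other (3 states) tracks the input length modulo 3. Each combined state is a pair, one component from each; accept when both components accept.
10 states suffice.
        0   1  
>  S0   S1  S2 
   S1   S3  S4 
   S2   S4  S4 
   S3   S5  S6 
   S4   S5  S5 
   S5   S2  S2 
   S6   S2  S7 
   S7   S8  S8 
   S8   S9  S9 
 * S9   S7  S7 
(> = start, * = accepting)

start=S0; accept=S9; S0-0->S1; S0-1->S2; S1-0->S3; S1-1->S4; S2-0->S4; S2-1->S4; S3-0->S5; S3-1->S6; S4-0->S5; S4-1->S5; S5-0->S2; S5-1->S2; S6-0->S2; S6-1->S7; S7-0->S8; S7-1->S8; S8-0->S9; S8-1->S9; S9-0->S7; S9-1->S7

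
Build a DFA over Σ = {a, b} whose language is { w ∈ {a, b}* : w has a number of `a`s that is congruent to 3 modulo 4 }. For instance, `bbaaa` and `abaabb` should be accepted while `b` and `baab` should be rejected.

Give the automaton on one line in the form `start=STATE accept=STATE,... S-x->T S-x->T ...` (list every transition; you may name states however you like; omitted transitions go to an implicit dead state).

start=q0 accept=q3 q0-a->q1 q0-b->q0 q1-a->q2 q1-b->q1 q2-a->q3 q2-b->q2 q3-a->q0 q3-b->q3

The only thing that matters is how many `a`s have appeared, reduced mod 4. Use one state per residue: q0 for 0, …, q3 for 3. Reading `a` moves to the next residue; anything else stays put. q3 is accepting.
With 4 states:
        a   b  
>  q0   q1  q0 
   q1   q2  q1 
   q2   q3  q2 
 * q3   q0  q3 
(> = start, * = accepting)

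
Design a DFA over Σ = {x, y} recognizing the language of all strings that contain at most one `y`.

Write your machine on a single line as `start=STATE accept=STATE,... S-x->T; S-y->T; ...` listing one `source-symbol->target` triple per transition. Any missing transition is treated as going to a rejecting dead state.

start=A; accept=A,B; A-x->A; A-y->B; B-x->B; B-y->C; C-x->C; C-y->C

Count `y`s, saturating at 2: state A means no `y` yet, B means one `y` seen, C means more than one. Each `y` increments (capped at C); other symbols loop. Accept from {A, B}.
3 states suffice.
       x  y 
>* A   A  B 
 * B   B  C 
   C   C  C 
(> = start, * = accepting)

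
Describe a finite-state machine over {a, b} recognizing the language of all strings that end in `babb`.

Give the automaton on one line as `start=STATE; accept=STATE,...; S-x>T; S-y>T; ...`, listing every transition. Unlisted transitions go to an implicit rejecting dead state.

start=S0; accept=S4; S0-a>S0; S0-b>S1; S1-a>S2; S1-b>S1; S2-a>S0; S2-b>S3; S3-a>S2; S3-b>S4; S4-a>S2; S4-b>S1

Let each state record the length of the longest suffix of the input read so far that is also a prefix of `babb`. S1 means the last symbol is `b`; S2 means the last 2 symbols are `ba`; S3 means the last 3 symbols are `bab`; S4 means the last 4 symbols are `babb`. Accept only at S4, where the string currently ends in `babb`.
With 5 states:
        a   b  
>  S0   S0  S1 
   S1   S2  S1 
   S2   S0  S3 
   S3   S2  S4 
 * S4   S2  S1 
(> = start, * = accepting)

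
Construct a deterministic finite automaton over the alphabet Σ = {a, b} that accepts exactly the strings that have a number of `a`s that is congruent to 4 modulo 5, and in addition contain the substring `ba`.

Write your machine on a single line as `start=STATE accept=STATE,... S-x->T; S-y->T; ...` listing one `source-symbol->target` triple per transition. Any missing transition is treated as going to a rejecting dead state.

Build one automaton per condition and run them in lockstep. The first has 5 states tracking the count of `a`s modulo 5; the second has 3 states tracking whether and how much of `ba` has been seen. A product state is a pair (one from each), accepting exactly when both do.
With 15 states:
          a    b  
>  q0     q1   q2 
   q1     q3   q4 
   q2     q5   q2 
   q3     q6   q7 
   q4     q8   q4 
   q5     q8   q5 
   q6     q9  q10 
   q7    q11   q7 
   q8    q11   q8 
   q9     q0  q12 
   q10   q13  q10 
   q11   q13  q11 
   q12   q14  q12 
 * q13   q14  q13 
   q14    q5  q14 
(> = start, * = accepting)

start=q0; accept=q13; q0-a->q1; q0-b->q2; q1-a->q3; q1-b->q4; q2-a->q5; q2-b->q2; q3-a->q6; q3-b->q7; q4-a->q8; q4-b->q4; q5-a->q8; q5-b->q5; q6-a->q9; q6-b->q10; q7-a->q11; q7-b->q7; q8-a->q11; q8-b->q8; q9-a->q0; q9-b->q12; q10-a->q13; q10-b->q10; q11-a->q13; q11-b->q11; q12-a->q14; q12-b->q12; q13-a->q14; q13-b->q13; q14-a->q5; q14-b->q14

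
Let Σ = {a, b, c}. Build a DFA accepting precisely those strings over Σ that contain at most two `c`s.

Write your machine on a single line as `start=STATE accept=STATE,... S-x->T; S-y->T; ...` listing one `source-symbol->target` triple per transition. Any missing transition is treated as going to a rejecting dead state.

Only the number of `c`s matters, and only up to 3. Make a chain q0 → q1 → q2 → q3 advanced by each `c` (with q3 absorbing); every other symbol self-loops. The accepting set is {q0, q1, q2}.
With 4 states:
        a   b   c  
>* q0   q0  q0  q1 
 * q1   q1  q1  q2 
 * q2   q2  q2  q3 
   q3   q3  q3  q3 
(> = start, * = accepting)

start=q0; accept=q0,q1,q2; q0-a->q0; q0-b->q0; q0-c->q1; q1-a->q1; q1-b->q1; q1-c->q2; q2-a->q2; q2-b->q2; q2-c->q3; q3-a->q3; q3-b->q3; q3-c->q3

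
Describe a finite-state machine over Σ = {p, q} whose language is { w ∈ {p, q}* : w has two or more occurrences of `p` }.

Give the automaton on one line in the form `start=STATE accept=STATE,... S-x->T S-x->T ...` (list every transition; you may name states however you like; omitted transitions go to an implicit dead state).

start=S0 accept=S2,S3 S0-p->S1 S0-q->S0 S1-p->S2 S1-q->S1 S2-p->S3 S2-q->S2 S3-p->S3 S3-q->S3

Only the number of `p`s matters, and only up to 3. Make a chain S0 → S1 → S2 → S3 advanced by each `p` (with S3 absorbing); every other symbol self-loops. The accepting set is {S2, S3}.
With 4 states:
        p   q  
>  S0   S1  S0 
   S1   S2  S1 
 * S2   S3  S2 
 * S3   S3  S3 
(> = start, * = accepting)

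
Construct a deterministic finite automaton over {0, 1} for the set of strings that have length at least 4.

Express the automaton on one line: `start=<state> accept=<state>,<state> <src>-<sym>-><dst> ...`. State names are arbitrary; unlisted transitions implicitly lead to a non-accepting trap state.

We only need to distinguish lengths 0, 1, …, 4, and '>4'. Chain q0 → q1 → q2 → q3 → q4 → q5 on every symbol, with q5 looping. Accepting states: {q4, q5}.
6 states suffice.
        0   1  
>  q0   q1  q1 
   q1   q2  q2 
   q2   q3  q3 
   q3   q4  q4 
 * q4   q5  q5 
 * q5   q5  q5 
(> = start, * = accepting)

start=q0 accept=q4,q5 q0-0->q1 q0-1->q1 q1-0->q2 q1-1->q2 q2-0->q3 q2-1->q3 q3-0->q4 q3-1->q4 q4-0->q5 q4-1->q5 q5-0->q5 q5-1->q5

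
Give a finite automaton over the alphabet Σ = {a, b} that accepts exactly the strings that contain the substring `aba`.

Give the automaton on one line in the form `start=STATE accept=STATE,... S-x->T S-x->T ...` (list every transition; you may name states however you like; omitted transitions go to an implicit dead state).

Track how much of `aba` has been matched so far: state s0 is no progress, s3 is the absorbing accept state reached once `aba` has occurred. Intermediate states record partial matches; on a mismatch, fall back to the longest reusable overlap.
With 4 states:
        a   b  
>  s0   s1  s0 
   s1   s1  s2 
   s2   s3  s0 
 * s3   s3  s3 
(> = start, * = accepting)

start=s0 accept=s3 s0-a->s1 s0-b->s0 s1-a->s1 s1-b->s2 s2-a->s3 s2-b->s0 s3-a->s3 s3-b->s3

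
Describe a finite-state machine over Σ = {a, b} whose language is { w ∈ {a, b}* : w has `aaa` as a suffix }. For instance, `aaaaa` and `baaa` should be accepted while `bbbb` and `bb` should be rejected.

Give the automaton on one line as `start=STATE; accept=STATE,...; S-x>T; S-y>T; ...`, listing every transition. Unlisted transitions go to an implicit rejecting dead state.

Remember how much of `aaa` the current input suffix matches. State q0 means no match yet; q1 means the last symbol is `a`; q2 means the last 2 symbols are `aa`; q3 means the last 3 symbols are `aaa`. Only q3 accepts. On a mismatch, fall back to the longest proper suffix that is still a prefix of `aaa`.
        a   b  
>  q0   q1  q0 
   q1   q2  q0 
   q2   q3  q0 
 * q3   q3  q0 
(> = start, * = accepting)

start=q0; accept=q3; q0-a>q1; q0-b>q0; q1-a>q2; q1-b>q0; q2-a>q3; q2-b>q0; q3-a>q3; q3-b>q0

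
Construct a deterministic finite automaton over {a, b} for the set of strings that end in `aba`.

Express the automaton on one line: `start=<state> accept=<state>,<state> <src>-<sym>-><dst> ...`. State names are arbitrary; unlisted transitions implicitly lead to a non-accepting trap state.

start=q0 accept=q3 q0-a->q1 q0-b->q0 q1-a->q1 q1-b->q2 q2-a->q3 q2-b->q0 q3-a->q1 q3-b->q2

Let each state record the length of the longest suffix of the input read so far that is also a prefix of `aba`. q1 means the last symbol is `a`; q2 means the last 2 symbols are `ab`; q3 means the last 3 symbols are `aba`. Accept only at q3, where the string currently ends in `aba`.
        a   b  
>  q0   q1  q0 
   q1   q1  q2 
   q2   q3  q0 
 * q3   q1  q2 
(> = start, * = accepting)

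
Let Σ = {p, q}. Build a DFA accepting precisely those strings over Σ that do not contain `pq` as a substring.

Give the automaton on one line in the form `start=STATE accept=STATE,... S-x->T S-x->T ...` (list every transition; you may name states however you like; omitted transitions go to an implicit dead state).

Track partial matches of the forbidden pattern `pq`. State C is a dead state reached once `pq` has occurred; every other state accepts. A means no part of `pq` is currently matched.
A 3-state machine:
       p  q 
>* A   B  A 
 * B   B  C 
   C   C  C 
(> = start, * = accepting)

start=A accept=A,B A-p->B A-q->A B-p->B B-q->C C-p->C C-q->C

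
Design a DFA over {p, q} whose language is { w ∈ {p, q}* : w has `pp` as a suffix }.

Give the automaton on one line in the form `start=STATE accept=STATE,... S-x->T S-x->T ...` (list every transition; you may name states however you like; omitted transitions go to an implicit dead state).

start=s0 accept=s2 s0-p->s1 s0-q->s0 s1-p->s2 s1-q->s0 s2-p->s2 s2-q->s0

Let each state record the length of the longest suffix of the input read so far that is also a prefix of `pp`. s1 means the last symbol is `p`; s2 means the last 2 symbols are `pp`. Accept only at s2, where the string currently ends in `pp`.
3 states suffice.
        p   q  
>  s0   s1  s0 
   s1   s2  s0 
 * s2   s2  s0 
(> = start, * = accepting)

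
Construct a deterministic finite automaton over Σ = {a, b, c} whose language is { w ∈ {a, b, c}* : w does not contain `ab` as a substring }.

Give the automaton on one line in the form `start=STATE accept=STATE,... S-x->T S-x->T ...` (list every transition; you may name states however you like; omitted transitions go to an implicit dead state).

start=q0 accept=q0,q1 q0-a->q1 q0-b->q0 q0-c->q0 q1-a->q1 q1-b->q2 q1-c->q0 q2-a->q2 q2-b->q2 q2-c->q2

This is the complement of 'contains `ab`'. Use the same substring-matching states — q0 through q2 holding how much of `ab` has just been matched — but flip the accepting set: everything except the trap q2 accepts.
3 states suffice.
        a   b   c  
>* q0   q1  q0  q0 
 * q1   q1  q2  q0 
   q2   q2  q2  q2 
(> = start, * = accepting)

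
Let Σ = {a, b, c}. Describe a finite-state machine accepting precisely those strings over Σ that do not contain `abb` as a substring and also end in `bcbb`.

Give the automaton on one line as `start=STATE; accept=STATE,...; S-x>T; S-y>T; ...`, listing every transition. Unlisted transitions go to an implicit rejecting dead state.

Handle the two conditions separately and then intersect. The first has 4 states tracking partial matches of the forbidden pattern `abb`; the second has 5 states tracking how much of the suffix `bcbb` has currently been matched. A product state is a pair (one from each), accepting exactly when both do. Minimizing collapses redundant product states.
An 8-state machine:
        a   b   c  
>  q0   q1  q2  q0 
   q1   q1  q3  q0 
   q2   q1  q2  q4 
   q3   q1  q5  q4 
   q4   q1  q6  q0 
   q5   q5  q5  q5 
   q6   q1  q7  q4 
 * q7   q1  q2  q4 
(> = start, * = accepting)

start=q0; accept=q7; q0-a>q1; q0-b>q2; q0-c>q0; q1-a>q1; q1-b>q3; q1-c>q0; q2-a>q1; q2-b>q2; q2-c>q4; q3-a>q1; q3-b>q5; q3-c>q4; q4-a>q1; q4-b>q6; q4-c>q0; q5-a>q5; q5-b>q5; q5-c>q5; q6-a>q1; q6-b>q7; q6-c>q4; q7-a>q1; q7-b>q2; q7-c>q4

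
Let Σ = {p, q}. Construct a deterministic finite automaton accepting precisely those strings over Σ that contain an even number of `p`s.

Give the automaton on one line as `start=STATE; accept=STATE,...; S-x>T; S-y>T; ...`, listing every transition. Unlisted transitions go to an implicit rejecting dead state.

start=s0; accept=s0; s0-p>s1; s0-q>s0; s1-p>s0; s1-q>s1

Keep the running count of `p`s modulo 2: each `p` advances along the cycle s0 → s1 → s0 while other symbols loop. Accept at s0.
A 2-state machine:
        p   q  
>* s0   s1  s0 
   s1   s0  s1 
(> = start, * = accepting)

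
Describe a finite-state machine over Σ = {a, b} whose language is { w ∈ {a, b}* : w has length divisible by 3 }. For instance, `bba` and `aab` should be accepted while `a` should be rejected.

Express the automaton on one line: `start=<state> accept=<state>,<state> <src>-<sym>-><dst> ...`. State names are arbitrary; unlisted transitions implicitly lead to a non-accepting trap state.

Count input length modulo 3: every symbol advances one step around the cycle q0 → q1 → q2 → q0. Accept at q0.
        a   b  
>* q0   q1  q1 
   q1   q2  q2 
   q2   q0  q0 
(> = start, * = accepting)

start=q0 accept=q0 q0-a->q1 q0-b->q1 q1-a->q2 q1-b->q2 q2-a->q0 q2-b->q0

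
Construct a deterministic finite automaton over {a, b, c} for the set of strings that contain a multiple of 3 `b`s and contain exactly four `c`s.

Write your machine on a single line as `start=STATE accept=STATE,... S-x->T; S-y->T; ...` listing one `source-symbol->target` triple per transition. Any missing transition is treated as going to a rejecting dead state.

start=q0; accept=q11; q0-a->q0; q0-b->q1; q0-c->q2; q1-a->q1; q1-b->q3; q1-c->q4; q2-a->q2; q2-b->q4; q2-c->q5; q3-a->q3; q3-b->q0; q3-c->q6; q4-a->q4; q4-b->q6; q4-c->q7; q5-a->q5; q5-b->q7; q5-c->q8; q6-a->q6; q6-b->q2; q6-c->q9; q7-a->q7; q7-b->q9; q7-c->q10; q8-a->q8; q8-b->q10; q8-c->q11; q9-a->q9; q9-b->q5; q9-c->q12; q10-a->q10; q10-b->q12; q10-c->q13; q11-a->q11; q11-b->q13; q11-c->q14; q12-a->q12; q12-b->q8; q12-c->q15; q13-a->q13; q13-b->q15; q13-c->q14; q14-a->q14; q14-b->q14; q14-c->q14; q15-a->q15; q15-b->q11; q15-c->q14

Build one automaton per condition and run them in lockstep. One (3 states) tracks the count of `b`s modulo 3; the other (6 states) tracks the count of `c`s, saturating at 5. Each combined state is a pair, one component from each; accept when both components accept. After merging equivalent states the machine shrinks.
A 16-state machine:
          a    b    c  
>  q0     q0   q1   q2 
   q1     q1   q3   q4 
   q2     q2   q4   q5 
   q3     q3   q0   q6 
   q4     q4   q6   q7 
   q5     q5   q7   q8 
   q6     q6   q2   q9 
   q7     q7   q9  q10 
   q8     q8  q10  q11 
   q9     q9   q5  q12 
   q10   q10  q12  q13 
 * q11   q11  q13  q14 
   q12   q12   q8  q15 
   q13   q13  q15  q14 
   q14   q14  q14  q14 
   q15   q15  q11  q14 
(> = start, * = accepting)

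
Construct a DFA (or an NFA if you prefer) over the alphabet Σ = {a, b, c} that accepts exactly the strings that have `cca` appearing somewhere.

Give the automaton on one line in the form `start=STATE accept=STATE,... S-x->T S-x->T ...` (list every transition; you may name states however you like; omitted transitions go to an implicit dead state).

States s0..s2 record the length of the longest prefix of `cca` that matches the current input suffix. Reaching s3 means `cca` has been seen, and we stay there forever. Accept from s3.
        a   b   c  
>  s0   s0  s0  s1 
   s1   s0  s0  s2 
   s2   s3  s0  s2 
 * s3   s3  s3  s3 
(> = start, * = accepting)

start=s0 accept=s3 s0-a->s0 s0-b->s0 s0-c->s1 s1-a->s0 s1-b->s0 s1-c->s2 s2-a->s3 s2-b->s0 s2-c->s2 s3-a->s3 s3-b->s3 s3-c->s3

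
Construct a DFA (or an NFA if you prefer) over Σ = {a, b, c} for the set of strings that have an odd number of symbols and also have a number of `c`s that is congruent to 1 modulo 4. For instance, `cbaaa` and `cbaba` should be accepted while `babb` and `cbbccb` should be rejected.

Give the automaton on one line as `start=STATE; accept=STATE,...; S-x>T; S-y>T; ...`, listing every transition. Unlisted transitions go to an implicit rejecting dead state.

Run two small machines in parallel and take their product. One (2 states) tracks the input length modulo 2; the other (4 states) tracks the count of `c`s modulo 4. Each combined state is a pair, one component from each; accept when both components accept.
With 8 states:
        a   b   c  
>  q0   q1  q1  q2 
   q1   q0  q0  q3 
 * q2   q3  q3  q4 
   q3   q2  q2  q5 
   q4   q5  q5  q6 
   q5   q4  q4  q7 
   q6   q7  q7  q0 
   q7   q6  q6  q1 
(> = start, * = accepting)

start=q0; accept=q2; q0-a>q1; q0-b>q1; q0-c>q2; q1-a>q0; q1-b>q0; q1-c>q3; q2-a>q3; q2-b>q3; q2-c>q4; q3-a>q2; q3-b>q2; q3-c>q5; q4-a>q5; q4-b>q5; q4-c>q6; q5-a>q4; q5-b>q4; q5-c>q7; q6-a>q7; q6-b>q7; q6-c>q0; q7-a>q6; q7-b>q6; q7-c>q1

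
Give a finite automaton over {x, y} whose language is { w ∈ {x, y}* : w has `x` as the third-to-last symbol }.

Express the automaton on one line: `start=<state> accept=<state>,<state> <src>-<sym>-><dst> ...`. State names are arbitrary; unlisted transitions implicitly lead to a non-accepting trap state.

start=s0 accept=s7,s8,s9,s10 s0-x->s1 s0-y->s2 s1-x->s3 s1-y->s4 s2-x->s5 s2-y->s6 s3-x->s7 s3-y->s8 s4-x->s9 s4-y->s10 s5-x->s11 s5-y->s12 s6-x->s13 s6-y->s14 s7-x->s7 s7-y->s8 s8-x->s9 s8-y->s10 s9-x->s11 s9-y->s12 s10-x->s13 s10-y->s14 s11-x->s7 s11-y->s8 s12-x->s9 s12-y->s10 s13-x->s11 s13-y->s12 s14-x->s13 s14-y->s14

Because acceptance depends on a position counted from the end, the machine has to buffer the most recent 3 symbols. Make each state the string of the last up-to-3 symbols read; on input `x` shift the window left and append `x`. Accept when the buffered window has length 3 and begins with `x`.
With 15 states:
          x    y  
>  s0     s1   s2 
   s1     s3   s4 
   s2     s5   s6 
   s3     s7   s8 
   s4     s9  s10 
   s5    s11  s12 
   s6    s13  s14 
 * s7     s7   s8 
 * s8     s9  s10 
 * s9    s11  s12 
 * s10   s13  s14 
   s11    s7   s8 
   s12    s9  s10 
   s13   s11  s12 
   s14   s13  s14 
(> = start, * = accepting)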